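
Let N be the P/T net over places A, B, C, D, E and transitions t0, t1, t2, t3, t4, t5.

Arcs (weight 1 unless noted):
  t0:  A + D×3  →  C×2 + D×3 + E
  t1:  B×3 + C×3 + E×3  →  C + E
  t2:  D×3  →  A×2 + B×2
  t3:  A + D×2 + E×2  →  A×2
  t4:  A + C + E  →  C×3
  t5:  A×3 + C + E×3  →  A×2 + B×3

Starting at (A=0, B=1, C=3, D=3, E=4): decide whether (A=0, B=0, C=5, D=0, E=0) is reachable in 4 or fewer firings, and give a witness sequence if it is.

step 1: fire t2:  (A=0, B=1, C=3, D=3, E=4) → (A=2, B=3, C=3, D=0, E=4)
step 2: fire t1:  (A=2, B=3, C=3, D=0, E=4) → (A=2, B=0, C=1, D=0, E=2)
step 3: fire t4:  (A=2, B=0, C=1, D=0, E=2) → (A=1, B=0, C=3, D=0, E=1)
step 4: fire t4:  (A=1, B=0, C=3, D=0, E=1) → (A=0, B=0, C=5, D=0, E=0)

YES — reachable via ⟨t2, t1, t4, t4⟩ (4 firings)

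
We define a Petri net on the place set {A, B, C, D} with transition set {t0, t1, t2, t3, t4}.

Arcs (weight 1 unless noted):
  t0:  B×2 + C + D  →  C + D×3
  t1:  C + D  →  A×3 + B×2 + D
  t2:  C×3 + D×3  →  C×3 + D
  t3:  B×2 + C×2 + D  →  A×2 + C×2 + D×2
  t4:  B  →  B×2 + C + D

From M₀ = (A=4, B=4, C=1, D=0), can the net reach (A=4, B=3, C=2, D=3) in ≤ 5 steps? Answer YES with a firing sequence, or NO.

YES — reachable via ⟨t4, t0⟩ (2 firings)

step 1: fire t4:  (A=4, B=4, C=1, D=0) → (A=4, B=5, C=2, D=1)
step 2: fire t0:  (A=4, B=5, C=2, D=1) → (A=4, B=3, C=2, D=3)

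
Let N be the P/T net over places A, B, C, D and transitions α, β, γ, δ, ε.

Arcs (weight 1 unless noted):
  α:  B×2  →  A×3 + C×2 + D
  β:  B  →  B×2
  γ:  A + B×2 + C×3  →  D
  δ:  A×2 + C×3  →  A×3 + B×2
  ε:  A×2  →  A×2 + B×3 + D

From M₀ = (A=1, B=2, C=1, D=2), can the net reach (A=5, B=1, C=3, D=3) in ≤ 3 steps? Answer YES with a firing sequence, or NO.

depth 0: 1 marking
depth 1: 3 markings reached so far
depth 2: 7 markings reached so far
depth 3: 16 markings reached so far
target is not among the 16 markings reachable within 3 steps

NO — not reachable within 3 firings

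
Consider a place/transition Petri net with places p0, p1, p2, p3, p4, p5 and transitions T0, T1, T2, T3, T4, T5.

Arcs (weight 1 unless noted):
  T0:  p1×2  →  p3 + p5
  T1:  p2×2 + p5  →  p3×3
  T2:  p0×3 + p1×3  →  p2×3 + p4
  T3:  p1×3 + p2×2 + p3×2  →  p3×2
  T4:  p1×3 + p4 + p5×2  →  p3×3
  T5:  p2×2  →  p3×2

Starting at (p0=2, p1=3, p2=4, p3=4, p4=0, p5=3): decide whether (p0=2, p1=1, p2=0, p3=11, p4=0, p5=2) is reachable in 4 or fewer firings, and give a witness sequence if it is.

YES — reachable via ⟨T0, T1, T1⟩ (3 firings)

step 1: fire T0:  (p0=2, p1=3, p2=4, p3=4, p4=0, p5=3) → (p0=2, p1=1, p2=4, p3=5, p4=0, p5=4)
step 2: fire T1:  (p0=2, p1=1, p2=4, p3=5, p4=0, p5=4) → (p0=2, p1=1, p2=2, p3=8, p4=0, p5=3)
step 3: fire T1:  (p0=2, p1=1, p2=2, p3=8, p4=0, p5=3) → (p0=2, p1=1, p2=0, p3=11, p4=0, p5=2)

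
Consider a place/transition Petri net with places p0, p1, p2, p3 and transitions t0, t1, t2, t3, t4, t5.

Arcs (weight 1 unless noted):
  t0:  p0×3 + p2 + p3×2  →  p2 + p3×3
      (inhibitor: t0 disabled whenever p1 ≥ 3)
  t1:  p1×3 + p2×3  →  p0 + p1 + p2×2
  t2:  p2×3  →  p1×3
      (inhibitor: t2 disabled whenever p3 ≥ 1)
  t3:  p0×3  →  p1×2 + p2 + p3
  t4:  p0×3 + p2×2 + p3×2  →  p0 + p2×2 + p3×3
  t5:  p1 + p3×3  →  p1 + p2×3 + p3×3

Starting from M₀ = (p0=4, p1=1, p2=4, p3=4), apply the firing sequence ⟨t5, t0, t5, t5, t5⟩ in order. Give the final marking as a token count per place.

step 1: fire t5:  (p0=4, p1=1, p2=4, p3=4) → (p0=4, p1=1, p2=7, p3=4)
step 2: fire t0:  (p0=4, p1=1, p2=7, p3=4) → (p0=1, p1=1, p2=7, p3=5)
step 3: fire t5:  (p0=1, p1=1, p2=7, p3=5) → (p0=1, p1=1, p2=10, p3=5)
step 4: fire t5:  (p0=1, p1=1, p2=10, p3=5) → (p0=1, p1=1, p2=13, p3=5)
step 5: fire t5:  (p0=1, p1=1, p2=13, p3=5) → (p0=1, p1=1, p2=16, p3=5)

(p0=1, p1=1, p2=16, p3=5)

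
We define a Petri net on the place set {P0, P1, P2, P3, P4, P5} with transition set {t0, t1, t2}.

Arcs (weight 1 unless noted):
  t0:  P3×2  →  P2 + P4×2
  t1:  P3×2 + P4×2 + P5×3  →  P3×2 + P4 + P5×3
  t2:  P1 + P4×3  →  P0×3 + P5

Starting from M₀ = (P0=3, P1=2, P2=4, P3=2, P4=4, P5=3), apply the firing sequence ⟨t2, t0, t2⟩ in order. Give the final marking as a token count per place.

step 1: fire t2:  (P0=3, P1=2, P2=4, P3=2, P4=4, P5=3) → (P0=6, P1=1, P2=4, P3=2, P4=1, P5=4)
step 2: fire t0:  (P0=6, P1=1, P2=4, P3=2, P4=1, P5=4) → (P0=6, P1=1, P2=5, P3=0, P4=3, P5=4)
step 3: fire t2:  (P0=6, P1=1, P2=5, P3=0, P4=3, P5=4) → (P0=9, P1=0, P2=5, P3=0, P4=0, P5=5)

(P0=9, P1=0, P2=5, P3=0, P4=0, P5=5)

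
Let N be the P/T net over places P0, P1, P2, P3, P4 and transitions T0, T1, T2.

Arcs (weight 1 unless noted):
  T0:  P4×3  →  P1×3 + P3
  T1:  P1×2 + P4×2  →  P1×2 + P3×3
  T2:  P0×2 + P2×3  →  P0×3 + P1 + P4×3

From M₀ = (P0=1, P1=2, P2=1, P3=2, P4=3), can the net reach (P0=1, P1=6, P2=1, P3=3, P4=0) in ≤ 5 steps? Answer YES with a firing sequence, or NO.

depth 0: 1 marking
depth 1: 3 markings reached so far
depth 2: 3 markings reached so far
(frontier empty at depth 2; search complete)
target is not among the 3 markings reachable within 5 steps

NO — not reachable within 5 firings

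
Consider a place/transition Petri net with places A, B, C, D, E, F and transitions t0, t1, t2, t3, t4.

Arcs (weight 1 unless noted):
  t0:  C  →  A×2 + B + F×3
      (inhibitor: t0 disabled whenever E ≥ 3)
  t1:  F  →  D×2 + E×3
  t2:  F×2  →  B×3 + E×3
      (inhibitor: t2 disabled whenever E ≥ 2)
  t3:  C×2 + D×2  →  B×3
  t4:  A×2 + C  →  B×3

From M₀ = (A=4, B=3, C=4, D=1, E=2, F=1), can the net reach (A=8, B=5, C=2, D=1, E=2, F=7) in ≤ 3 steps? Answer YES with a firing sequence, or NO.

step 1: fire t0:  (A=4, B=3, C=4, D=1, E=2, F=1) → (A=6, B=4, C=3, D=1, E=2, F=4)
step 2: fire t0:  (A=6, B=4, C=3, D=1, E=2, F=4) → (A=8, B=5, C=2, D=1, E=2, F=7)

YES — reachable via ⟨t0, t0⟩ (2 firings)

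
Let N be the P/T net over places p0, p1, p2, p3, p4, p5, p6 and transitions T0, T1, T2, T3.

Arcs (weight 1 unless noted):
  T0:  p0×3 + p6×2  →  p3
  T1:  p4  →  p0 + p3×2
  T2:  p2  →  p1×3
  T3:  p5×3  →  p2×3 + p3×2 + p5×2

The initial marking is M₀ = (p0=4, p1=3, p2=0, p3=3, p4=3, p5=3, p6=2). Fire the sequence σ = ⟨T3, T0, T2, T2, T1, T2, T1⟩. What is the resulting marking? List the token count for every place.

step 1: fire T3:  (p0=4, p1=3, p2=0, p3=3, p4=3, p5=3, p6=2) → (p0=4, p1=3, p2=3, p3=5, p4=3, p5=2, p6=2)
step 2: fire T0:  (p0=4, p1=3, p2=3, p3=5, p4=3, p5=2, p6=2) → (p0=1, p1=3, p2=3, p3=6, p4=3, p5=2, p6=0)
step 3: fire T2:  (p0=1, p1=3, p2=3, p3=6, p4=3, p5=2, p6=0) → (p0=1, p1=6, p2=2, p3=6, p4=3, p5=2, p6=0)
step 4: fire T2:  (p0=1, p1=6, p2=2, p3=6, p4=3, p5=2, p6=0) → (p0=1, p1=9, p2=1, p3=6, p4=3, p5=2, p6=0)
step 5: fire T1:  (p0=1, p1=9, p2=1, p3=6, p4=3, p5=2, p6=0) → (p0=2, p1=9, p2=1, p3=8, p4=2, p5=2, p6=0)
step 6: fire T2:  (p0=2, p1=9, p2=1, p3=8, p4=2, p5=2, p6=0) → (p0=2, p1=12, p2=0, p3=8, p4=2, p5=2, p6=0)
step 7: fire T1:  (p0=2, p1=12, p2=0, p3=8, p4=2, p5=2, p6=0) → (p0=3, p1=12, p2=0, p3=10, p4=1, p5=2, p6=0)

(p0=3, p1=12, p2=0, p3=10, p4=1, p5=2, p6=0)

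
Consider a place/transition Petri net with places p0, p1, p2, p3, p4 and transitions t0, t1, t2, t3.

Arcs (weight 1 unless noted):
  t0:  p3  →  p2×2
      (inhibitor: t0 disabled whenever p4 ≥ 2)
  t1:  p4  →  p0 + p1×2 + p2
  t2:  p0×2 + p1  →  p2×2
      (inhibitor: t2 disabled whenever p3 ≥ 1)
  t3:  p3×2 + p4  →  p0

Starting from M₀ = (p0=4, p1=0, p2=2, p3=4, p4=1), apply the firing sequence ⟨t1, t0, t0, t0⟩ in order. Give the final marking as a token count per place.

(p0=5, p1=2, p2=9, p3=1, p4=0)

step 1: fire t1:  (p0=4, p1=0, p2=2, p3=4, p4=1) → (p0=5, p1=2, p2=3, p3=4, p4=0)
step 2: fire t0:  (p0=5, p1=2, p2=3, p3=4, p4=0) → (p0=5, p1=2, p2=5, p3=3, p4=0)
step 3: fire t0:  (p0=5, p1=2, p2=5, p3=3, p4=0) → (p0=5, p1=2, p2=7, p3=2, p4=0)
step 4: fire t0:  (p0=5, p1=2, p2=7, p3=2, p4=0) → (p0=5, p1=2, p2=9, p3=1, p4=0)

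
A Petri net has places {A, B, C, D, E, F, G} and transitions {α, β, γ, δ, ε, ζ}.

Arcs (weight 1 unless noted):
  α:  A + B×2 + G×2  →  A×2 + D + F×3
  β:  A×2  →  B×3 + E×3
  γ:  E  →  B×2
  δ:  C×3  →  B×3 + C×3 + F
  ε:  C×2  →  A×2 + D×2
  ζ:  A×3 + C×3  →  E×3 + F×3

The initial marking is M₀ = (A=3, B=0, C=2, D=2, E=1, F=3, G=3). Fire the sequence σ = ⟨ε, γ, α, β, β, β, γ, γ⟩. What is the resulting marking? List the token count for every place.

step 1: fire ε:  (A=3, B=0, C=2, D=2, E=1, F=3, G=3) → (A=5, B=0, C=0, D=4, E=1, F=3, G=3)
step 2: fire γ:  (A=5, B=0, C=0, D=4, E=1, F=3, G=3) → (A=5, B=2, C=0, D=4, E=0, F=3, G=3)
step 3: fire α:  (A=5, B=2, C=0, D=4, E=0, F=3, G=3) → (A=6, B=0, C=0, D=5, E=0, F=6, G=1)
step 4: fire β:  (A=6, B=0, C=0, D=5, E=0, F=6, G=1) → (A=4, B=3, C=0, D=5, E=3, F=6, G=1)
step 5: fire β:  (A=4, B=3, C=0, D=5, E=3, F=6, G=1) → (A=2, B=6, C=0, D=5, E=6, F=6, G=1)
step 6: fire β:  (A=2, B=6, C=0, D=5, E=6, F=6, G=1) → (A=0, B=9, C=0, D=5, E=9, F=6, G=1)
step 7: fire γ:  (A=0, B=9, C=0, D=5, E=9, F=6, G=1) → (A=0, B=11, C=0, D=5, E=8, F=6, G=1)
step 8: fire γ:  (A=0, B=11, C=0, D=5, E=8, F=6, G=1) → (A=0, B=13, C=0, D=5, E=7, F=6, G=1)

(A=0, B=13, C=0, D=5, E=7, F=6, G=1)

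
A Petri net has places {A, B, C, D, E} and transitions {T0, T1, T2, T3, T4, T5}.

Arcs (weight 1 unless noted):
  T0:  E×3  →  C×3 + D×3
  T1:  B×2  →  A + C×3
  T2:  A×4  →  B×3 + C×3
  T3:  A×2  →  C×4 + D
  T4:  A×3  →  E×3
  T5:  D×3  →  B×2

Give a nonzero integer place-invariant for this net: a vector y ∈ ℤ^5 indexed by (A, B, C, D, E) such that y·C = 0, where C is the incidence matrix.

y = (A:3, B:3, C:1, D:2, E:3)

Incidence matrix C (rows=places, cols=transitions):
       T0   T1   T2   T3   T4   T5
    A   0    1   -4   -2   -3    0
    B   0   -2    3    0    0    2
    C   3    3    3    4    0    0
    D   3    0    0    1    0   -3
    E  -3    0    0    0    3    0

Candidate y = [3, 3, 1, 2, 3]; check y·C column-wise:
  col T0: 3·0 + 3·0 + 1·3 + 2·3 + 3·-3 = 0
  col T1: 3·1 + 3·-2 + 1·3 + 2·0 + 3·0 = 0
  col T2: 3·-4 + 3·3 + 1·3 + 2·0 + 3·0 = 0
  col T3: 3·-2 + 3·0 + 1·4 + 2·1 + 3·0 = 0
  col T4: 3·-3 + 3·0 + 1·0 + 2·0 + 3·3 = 0
  col T5: 3·0 + 3·2 + 1·0 + 2·-3 + 3·0 = 0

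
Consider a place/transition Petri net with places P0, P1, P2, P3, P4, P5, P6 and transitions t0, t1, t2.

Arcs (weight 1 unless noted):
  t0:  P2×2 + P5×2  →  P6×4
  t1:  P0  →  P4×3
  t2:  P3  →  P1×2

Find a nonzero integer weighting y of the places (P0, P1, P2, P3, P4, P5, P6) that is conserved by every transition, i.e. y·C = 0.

Incidence matrix C (rows=places, cols=transitions):
       t0   t1   t2
   P0   0   -1    0
   P1   0    0    2
   P2  -2    0    0
   P3   0    0   -1
   P4   0    3    0
   P5  -2    0    0
   P6   4    0    0

Candidate y = [0, 1, 0, 2, 0, 0, 0]; check y·C column-wise:
  col t0: 1·0 + 0·-2 + 2·0 + 0·-2 + 0·4 = 0
  col t1: 0·-1 + 1·0 + 2·0 + 0·3 = 0
  col t2: 1·2 + 2·-1 = 0

y = (P0:0, P1:1, P2:0, P3:2, P4:0, P5:0, P6:0)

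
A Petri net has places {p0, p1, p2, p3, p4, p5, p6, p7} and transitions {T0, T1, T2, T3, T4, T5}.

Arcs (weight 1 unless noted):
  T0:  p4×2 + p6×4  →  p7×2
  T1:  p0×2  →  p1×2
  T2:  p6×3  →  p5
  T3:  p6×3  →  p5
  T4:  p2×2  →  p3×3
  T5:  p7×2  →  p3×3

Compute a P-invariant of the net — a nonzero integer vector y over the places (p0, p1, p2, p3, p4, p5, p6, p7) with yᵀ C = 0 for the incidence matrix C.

Incidence matrix C (rows=places, cols=transitions):
       T0   T1   T2   T3   T4   T5
   p0   0   -2    0    0    0    0
   p1   0    2    0    0    0    0
   p2   0    0    0    0   -2    0
   p3   0    0    0    0    3    3
   p4  -2    0    0    0    0    0
   p5   0    0    1    1    0    0
   p6  -4    0   -3   -3    0    0
   p7   2    0    0    0    0   -2

Candidate y = [1, 1, 0, 0, 0, 0, 0, 0]; check y·C column-wise:
  col T0: 1·0 + 1·0 + 0·-2 + 0·-4 + 0·2 = 0
  col T1: 1·-2 + 1·2 = 0
  col T2: 1·0 + 1·0 + 0·1 + 0·-3 = 0
  col T3: 1·0 + 1·0 + 0·1 + 0·-3 = 0
  col T4: 1·0 + 1·0 + 0·-2 + 0·3 = 0
  col T5: 1·0 + 1·0 + 0·3 + 0·-2 = 0

y = (p0:1, p1:1, p2:0, p3:0, p4:0, p5:0, p6:0, p7:0)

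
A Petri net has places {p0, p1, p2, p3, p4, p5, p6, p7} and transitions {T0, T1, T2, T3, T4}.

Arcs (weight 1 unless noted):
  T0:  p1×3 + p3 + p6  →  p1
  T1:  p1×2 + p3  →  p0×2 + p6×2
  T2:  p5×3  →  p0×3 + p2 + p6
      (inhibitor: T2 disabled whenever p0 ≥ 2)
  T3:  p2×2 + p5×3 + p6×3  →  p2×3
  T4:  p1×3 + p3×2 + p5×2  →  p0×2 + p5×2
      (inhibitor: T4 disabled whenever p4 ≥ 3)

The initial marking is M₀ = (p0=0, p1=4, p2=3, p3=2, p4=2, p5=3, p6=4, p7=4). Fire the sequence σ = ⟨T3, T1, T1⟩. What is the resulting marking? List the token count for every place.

(p0=4, p1=0, p2=4, p3=0, p4=2, p5=0, p6=5, p7=4)

step 1: fire T3:  (p0=0, p1=4, p2=3, p3=2, p4=2, p5=3, p6=4, p7=4) → (p0=0, p1=4, p2=4, p3=2, p4=2, p5=0, p6=1, p7=4)
step 2: fire T1:  (p0=0, p1=4, p2=4, p3=2, p4=2, p5=0, p6=1, p7=4) → (p0=2, p1=2, p2=4, p3=1, p4=2, p5=0, p6=3, p7=4)
step 3: fire T1:  (p0=2, p1=2, p2=4, p3=1, p4=2, p5=0, p6=3, p7=4) → (p0=4, p1=0, p2=4, p3=0, p4=2, p5=0, p6=5, p7=4)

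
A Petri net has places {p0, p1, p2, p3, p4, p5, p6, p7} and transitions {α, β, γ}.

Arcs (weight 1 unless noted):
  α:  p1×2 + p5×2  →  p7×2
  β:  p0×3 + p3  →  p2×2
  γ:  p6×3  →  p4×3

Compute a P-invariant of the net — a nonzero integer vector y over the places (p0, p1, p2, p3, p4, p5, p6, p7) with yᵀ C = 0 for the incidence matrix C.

Incidence matrix C (rows=places, cols=transitions):
        α    β    γ
   p0   0   -3    0
   p1  -2    0    0
   p2   0    2    0
   p3   0   -1    0
   p4   0    0    3
   p5  -2    0    0
   p6   0    0   -3
   p7   2    0    0

Candidate y = [2, 0, 3, 0, 0, 0, 0, 0]; check y·C column-wise:
  col α: 2·0 + 0·-2 + 3·0 + 0·-2 + 0·2 = 0
  col β: 2·-3 + 3·2 + 0·-1 = 0
  col γ: 2·0 + 3·0 + 0·3 + 0·-3 = 0

y = (p0:2, p1:0, p2:3, p3:0, p4:0, p5:0, p6:0, p7:0)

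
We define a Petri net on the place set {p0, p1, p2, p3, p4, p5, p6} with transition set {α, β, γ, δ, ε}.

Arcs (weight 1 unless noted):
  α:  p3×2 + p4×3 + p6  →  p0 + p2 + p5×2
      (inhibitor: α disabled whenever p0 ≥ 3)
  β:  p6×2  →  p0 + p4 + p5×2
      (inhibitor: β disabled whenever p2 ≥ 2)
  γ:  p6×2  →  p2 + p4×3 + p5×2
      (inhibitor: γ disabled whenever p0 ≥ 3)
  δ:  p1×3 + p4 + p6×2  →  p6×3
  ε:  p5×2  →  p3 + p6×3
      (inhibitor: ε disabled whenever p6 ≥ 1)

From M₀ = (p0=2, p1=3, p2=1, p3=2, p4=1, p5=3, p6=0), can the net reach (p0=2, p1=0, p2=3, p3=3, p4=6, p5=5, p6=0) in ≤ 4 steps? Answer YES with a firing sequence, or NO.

YES — reachable via ⟨ε, δ, γ, γ⟩ (4 firings)

step 1: fire ε:  (p0=2, p1=3, p2=1, p3=2, p4=1, p5=3, p6=0) → (p0=2, p1=3, p2=1, p3=3, p4=1, p5=1, p6=3)
step 2: fire δ:  (p0=2, p1=3, p2=1, p3=3, p4=1, p5=1, p6=3) → (p0=2, p1=0, p2=1, p3=3, p4=0, p5=1, p6=4)
step 3: fire γ:  (p0=2, p1=0, p2=1, p3=3, p4=0, p5=1, p6=4) → (p0=2, p1=0, p2=2, p3=3, p4=3, p5=3, p6=2)
step 4: fire γ:  (p0=2, p1=0, p2=2, p3=3, p4=3, p5=3, p6=2) → (p0=2, p1=0, p2=3, p3=3, p4=6, p5=5, p6=0)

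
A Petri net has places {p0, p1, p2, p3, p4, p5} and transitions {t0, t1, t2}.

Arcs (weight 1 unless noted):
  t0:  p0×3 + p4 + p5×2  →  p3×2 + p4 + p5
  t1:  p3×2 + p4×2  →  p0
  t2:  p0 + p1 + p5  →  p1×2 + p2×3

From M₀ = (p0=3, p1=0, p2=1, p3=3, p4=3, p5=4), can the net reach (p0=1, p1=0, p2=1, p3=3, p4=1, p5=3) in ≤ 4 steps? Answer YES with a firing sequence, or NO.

step 1: fire t0:  (p0=3, p1=0, p2=1, p3=3, p4=3, p5=4) → (p0=0, p1=0, p2=1, p3=5, p4=3, p5=3)
step 2: fire t1:  (p0=0, p1=0, p2=1, p3=5, p4=3, p5=3) → (p0=1, p1=0, p2=1, p3=3, p4=1, p5=3)

YES — reachable via ⟨t0, t1⟩ (2 firings)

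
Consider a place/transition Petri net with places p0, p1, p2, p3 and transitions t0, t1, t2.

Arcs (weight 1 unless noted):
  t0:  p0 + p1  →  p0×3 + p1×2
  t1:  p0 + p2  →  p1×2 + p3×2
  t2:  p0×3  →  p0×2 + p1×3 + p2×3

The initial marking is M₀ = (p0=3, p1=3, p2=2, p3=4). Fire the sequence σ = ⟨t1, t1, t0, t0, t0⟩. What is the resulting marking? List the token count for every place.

step 1: fire t1:  (p0=3, p1=3, p2=2, p3=4) → (p0=2, p1=5, p2=1, p3=6)
step 2: fire t1:  (p0=2, p1=5, p2=1, p3=6) → (p0=1, p1=7, p2=0, p3=8)
step 3: fire t0:  (p0=1, p1=7, p2=0, p3=8) → (p0=3, p1=8, p2=0, p3=8)
step 4: fire t0:  (p0=3, p1=8, p2=0, p3=8) → (p0=5, p1=9, p2=0, p3=8)
step 5: fire t0:  (p0=5, p1=9, p2=0, p3=8) → (p0=7, p1=10, p2=0, p3=8)

(p0=7, p1=10, p2=0, p3=8)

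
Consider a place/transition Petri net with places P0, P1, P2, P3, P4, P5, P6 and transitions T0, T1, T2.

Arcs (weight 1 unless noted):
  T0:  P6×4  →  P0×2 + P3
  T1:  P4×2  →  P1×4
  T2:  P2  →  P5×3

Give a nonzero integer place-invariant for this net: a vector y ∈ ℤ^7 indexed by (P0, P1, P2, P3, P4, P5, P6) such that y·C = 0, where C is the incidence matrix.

y = (P0:1, P1:0, P2:0, P3:-2, P4:0, P5:0, P6:0)

Incidence matrix C (rows=places, cols=transitions):
       T0   T1   T2
   P0   2    0    0
   P1   0    4    0
   P2   0    0   -1
   P3   1    0    0
   P4   0   -2    0
   P5   0    0    3
   P6  -4    0    0

Candidate y = [1, 0, 0, -2, 0, 0, 0]; check y·C column-wise:
  col T0: 1·2 + -2·1 + 0·-4 = 0
  col T1: 1·0 + 0·4 + -2·0 + 0·-2 = 0
  col T2: 1·0 + 0·-1 + -2·0 + 0·3 = 0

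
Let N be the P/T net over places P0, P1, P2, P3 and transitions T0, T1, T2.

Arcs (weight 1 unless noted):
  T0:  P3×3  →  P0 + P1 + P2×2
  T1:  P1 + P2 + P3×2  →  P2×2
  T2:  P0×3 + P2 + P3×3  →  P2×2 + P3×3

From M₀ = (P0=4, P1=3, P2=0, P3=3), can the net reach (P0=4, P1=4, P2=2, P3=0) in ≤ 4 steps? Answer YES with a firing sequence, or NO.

NO — not reachable within 4 firings

depth 0: 1 marking
depth 1: 2 markings reached so far
depth 2: 2 markings reached so far
(frontier empty at depth 2; search complete)
target is not among the 2 markings reachable within 4 steps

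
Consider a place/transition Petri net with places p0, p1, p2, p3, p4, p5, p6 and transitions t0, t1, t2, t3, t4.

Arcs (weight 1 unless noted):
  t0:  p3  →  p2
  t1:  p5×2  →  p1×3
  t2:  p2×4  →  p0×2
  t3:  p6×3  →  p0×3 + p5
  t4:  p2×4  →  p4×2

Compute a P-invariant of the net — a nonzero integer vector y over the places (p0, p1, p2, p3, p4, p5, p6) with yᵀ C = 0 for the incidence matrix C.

Incidence matrix C (rows=places, cols=transitions):
       t0   t1   t2   t3   t4
   p0   0    0    2    3    0
   p1   0    3    0    0    0
   p2   1    0   -4    0   -4
   p3  -1    0    0    0    0
   p4   0    0    0    0    2
   p5   0   -2    0    1    0
   p6   0    0    0   -3    0

Candidate y = [2, -4, 1, 1, 2, -6, 0]; check y·C column-wise:
  col t0: 2·0 + -4·0 + 1·1 + 1·-1 + 2·0 + -6·0 = 0
  col t1: 2·0 + -4·3 + 1·0 + 1·0 + 2·0 + -6·-2 = 0
  col t2: 2·2 + -4·0 + 1·-4 + 1·0 + 2·0 + -6·0 = 0
  col t3: 2·3 + -4·0 + 1·0 + 1·0 + 2·0 + -6·1 + 0·-3 = 0
  col t4: 2·0 + -4·0 + 1·-4 + 1·0 + 2·2 + -6·0 = 0

y = (p0:2, p1:-4, p2:1, p3:1, p4:2, p5:-6, p6:0)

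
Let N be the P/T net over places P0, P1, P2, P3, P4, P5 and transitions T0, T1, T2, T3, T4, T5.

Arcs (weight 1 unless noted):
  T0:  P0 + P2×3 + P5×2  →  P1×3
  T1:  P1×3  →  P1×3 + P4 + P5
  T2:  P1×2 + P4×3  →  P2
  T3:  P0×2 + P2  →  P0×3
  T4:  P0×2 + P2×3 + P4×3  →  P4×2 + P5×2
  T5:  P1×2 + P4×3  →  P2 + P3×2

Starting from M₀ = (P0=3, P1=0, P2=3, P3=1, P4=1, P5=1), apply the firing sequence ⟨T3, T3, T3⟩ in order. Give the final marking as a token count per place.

step 1: fire T3:  (P0=3, P1=0, P2=3, P3=1, P4=1, P5=1) → (P0=4, P1=0, P2=2, P3=1, P4=1, P5=1)
step 2: fire T3:  (P0=4, P1=0, P2=2, P3=1, P4=1, P5=1) → (P0=5, P1=0, P2=1, P3=1, P4=1, P5=1)
step 3: fire T3:  (P0=5, P1=0, P2=1, P3=1, P4=1, P5=1) → (P0=6, P1=0, P2=0, P3=1, P4=1, P5=1)

(P0=6, P1=0, P2=0, P3=1, P4=1, P5=1)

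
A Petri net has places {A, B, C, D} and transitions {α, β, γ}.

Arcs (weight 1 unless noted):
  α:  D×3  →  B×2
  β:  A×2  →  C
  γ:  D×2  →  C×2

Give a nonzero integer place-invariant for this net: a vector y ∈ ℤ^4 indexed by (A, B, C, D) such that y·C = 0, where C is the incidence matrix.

Incidence matrix C (rows=places, cols=transitions):
        α    β    γ
    A   0   -2    0
    B   2    0    0
    C   0    1    2
    D  -3    0   -2

Candidate y = [1, 3, 2, 2]; check y·C column-wise:
  col α: 1·0 + 3·2 + 2·0 + 2·-3 = 0
  col β: 1·-2 + 3·0 + 2·1 + 2·0 = 0
  col γ: 1·0 + 3·0 + 2·2 + 2·-2 = 0

y = (A:1, B:3, C:2, D:2)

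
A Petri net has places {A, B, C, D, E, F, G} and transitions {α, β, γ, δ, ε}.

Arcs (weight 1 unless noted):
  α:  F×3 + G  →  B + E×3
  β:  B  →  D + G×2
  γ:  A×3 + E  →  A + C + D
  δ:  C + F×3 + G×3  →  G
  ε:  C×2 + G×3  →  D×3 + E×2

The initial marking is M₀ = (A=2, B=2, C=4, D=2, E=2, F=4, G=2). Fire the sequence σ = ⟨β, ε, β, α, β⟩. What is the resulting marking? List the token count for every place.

step 1: fire β:  (A=2, B=2, C=4, D=2, E=2, F=4, G=2) → (A=2, B=1, C=4, D=3, E=2, F=4, G=4)
step 2: fire ε:  (A=2, B=1, C=4, D=3, E=2, F=4, G=4) → (A=2, B=1, C=2, D=6, E=4, F=4, G=1)
step 3: fire β:  (A=2, B=1, C=2, D=6, E=4, F=4, G=1) → (A=2, B=0, C=2, D=7, E=4, F=4, G=3)
step 4: fire α:  (A=2, B=0, C=2, D=7, E=4, F=4, G=3) → (A=2, B=1, C=2, D=7, E=7, F=1, G=2)
step 5: fire β:  (A=2, B=1, C=2, D=7, E=7, F=1, G=2) → (A=2, B=0, C=2, D=8, E=7, F=1, G=4)

(A=2, B=0, C=2, D=8, E=7, F=1, G=4)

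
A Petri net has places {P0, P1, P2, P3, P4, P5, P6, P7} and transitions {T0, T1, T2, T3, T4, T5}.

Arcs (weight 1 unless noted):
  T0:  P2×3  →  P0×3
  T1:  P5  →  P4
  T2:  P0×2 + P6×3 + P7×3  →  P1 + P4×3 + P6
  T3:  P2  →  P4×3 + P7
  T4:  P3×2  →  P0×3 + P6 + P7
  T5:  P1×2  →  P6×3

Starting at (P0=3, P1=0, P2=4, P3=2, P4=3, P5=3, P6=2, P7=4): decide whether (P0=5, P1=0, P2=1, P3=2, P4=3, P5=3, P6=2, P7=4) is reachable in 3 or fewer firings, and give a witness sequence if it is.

NO — not reachable within 3 firings

depth 0: 1 marking
depth 1: 5 markings reached so far
depth 2: 14 markings reached so far
depth 3: 28 markings reached so far
target is not among the 28 markings reachable within 3 steps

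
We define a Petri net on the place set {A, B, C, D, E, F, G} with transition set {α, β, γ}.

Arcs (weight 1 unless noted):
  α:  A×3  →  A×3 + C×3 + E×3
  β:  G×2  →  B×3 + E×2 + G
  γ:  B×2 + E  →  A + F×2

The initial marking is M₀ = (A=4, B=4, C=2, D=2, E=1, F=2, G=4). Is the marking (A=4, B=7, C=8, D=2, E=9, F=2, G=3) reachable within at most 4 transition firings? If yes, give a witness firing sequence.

YES — reachable via ⟨α, α, β⟩ (3 firings)

step 1: fire α:  (A=4, B=4, C=2, D=2, E=1, F=2, G=4) → (A=4, B=4, C=5, D=2, E=4, F=2, G=4)
step 2: fire α:  (A=4, B=4, C=5, D=2, E=4, F=2, G=4) → (A=4, B=4, C=8, D=2, E=7, F=2, G=4)
step 3: fire β:  (A=4, B=4, C=8, D=2, E=7, F=2, G=4) → (A=4, B=7, C=8, D=2, E=9, F=2, G=3)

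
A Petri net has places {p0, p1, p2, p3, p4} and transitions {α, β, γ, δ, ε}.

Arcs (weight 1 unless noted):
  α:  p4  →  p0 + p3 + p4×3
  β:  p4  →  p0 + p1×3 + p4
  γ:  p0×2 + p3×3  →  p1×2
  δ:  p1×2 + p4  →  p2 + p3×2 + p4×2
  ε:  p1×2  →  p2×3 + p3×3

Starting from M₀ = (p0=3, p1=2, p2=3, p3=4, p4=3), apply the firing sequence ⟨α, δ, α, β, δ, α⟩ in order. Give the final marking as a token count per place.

step 1: fire α:  (p0=3, p1=2, p2=3, p3=4, p4=3) → (p0=4, p1=2, p2=3, p3=5, p4=5)
step 2: fire δ:  (p0=4, p1=2, p2=3, p3=5, p4=5) → (p0=4, p1=0, p2=4, p3=7, p4=6)
step 3: fire α:  (p0=4, p1=0, p2=4, p3=7, p4=6) → (p0=5, p1=0, p2=4, p3=8, p4=8)
step 4: fire β:  (p0=5, p1=0, p2=4, p3=8, p4=8) → (p0=6, p1=3, p2=4, p3=8, p4=8)
step 5: fire δ:  (p0=6, p1=3, p2=4, p3=8, p4=8) → (p0=6, p1=1, p2=5, p3=10, p4=9)
step 6: fire α:  (p0=6, p1=1, p2=5, p3=10, p4=9) → (p0=7, p1=1, p2=5, p3=11, p4=11)

(p0=7, p1=1, p2=5, p3=11, p4=11)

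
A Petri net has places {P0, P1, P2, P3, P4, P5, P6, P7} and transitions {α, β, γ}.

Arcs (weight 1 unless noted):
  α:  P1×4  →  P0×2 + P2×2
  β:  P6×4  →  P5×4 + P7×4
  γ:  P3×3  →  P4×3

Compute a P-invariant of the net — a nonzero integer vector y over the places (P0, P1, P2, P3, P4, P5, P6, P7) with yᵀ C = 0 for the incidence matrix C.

Incidence matrix C (rows=places, cols=transitions):
        α    β    γ
   P0   2    0    0
   P1  -4    0    0
   P2   2    0    0
   P3   0    0   -3
   P4   0    0    3
   P5   0    4    0
   P6   0   -4    0
   P7   0    4    0

Candidate y = [2, 1, 0, 0, 0, 0, 0, 0]; check y·C column-wise:
  col α: 2·2 + 1·-4 + 0·2 = 0
  col β: 2·0 + 1·0 + 0·4 + 0·-4 + 0·4 = 0
  col γ: 2·0 + 1·0 + 0·-3 + 0·3 = 0

y = (P0:2, P1:1, P2:0, P3:0, P4:0, P5:0, P6:0, P7:0)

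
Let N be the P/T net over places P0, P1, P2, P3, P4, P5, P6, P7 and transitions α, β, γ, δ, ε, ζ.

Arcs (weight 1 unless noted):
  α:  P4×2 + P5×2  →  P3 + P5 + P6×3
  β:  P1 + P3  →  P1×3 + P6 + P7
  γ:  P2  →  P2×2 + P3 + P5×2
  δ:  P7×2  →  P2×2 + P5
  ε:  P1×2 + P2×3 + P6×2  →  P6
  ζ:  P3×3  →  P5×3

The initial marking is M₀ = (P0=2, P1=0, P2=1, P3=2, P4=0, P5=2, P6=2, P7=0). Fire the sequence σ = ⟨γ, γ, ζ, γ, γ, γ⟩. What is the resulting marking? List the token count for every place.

(P0=2, P1=0, P2=6, P3=4, P4=0, P5=15, P6=2, P7=0)

step 1: fire γ:  (P0=2, P1=0, P2=1, P3=2, P4=0, P5=2, P6=2, P7=0) → (P0=2, P1=0, P2=2, P3=3, P4=0, P5=4, P6=2, P7=0)
step 2: fire γ:  (P0=2, P1=0, P2=2, P3=3, P4=0, P5=4, P6=2, P7=0) → (P0=2, P1=0, P2=3, P3=4, P4=0, P5=6, P6=2, P7=0)
step 3: fire ζ:  (P0=2, P1=0, P2=3, P3=4, P4=0, P5=6, P6=2, P7=0) → (P0=2, P1=0, P2=3, P3=1, P4=0, P5=9, P6=2, P7=0)
step 4: fire γ:  (P0=2, P1=0, P2=3, P3=1, P4=0, P5=9, P6=2, P7=0) → (P0=2, P1=0, P2=4, P3=2, P4=0, P5=11, P6=2, P7=0)
step 5: fire γ:  (P0=2, P1=0, P2=4, P3=2, P4=0, P5=11, P6=2, P7=0) → (P0=2, P1=0, P2=5, P3=3, P4=0, P5=13, P6=2, P7=0)
step 6: fire γ:  (P0=2, P1=0, P2=5, P3=3, P4=0, P5=13, P6=2, P7=0) → (P0=2, P1=0, P2=6, P3=4, P4=0, P5=15, P6=2, P7=0)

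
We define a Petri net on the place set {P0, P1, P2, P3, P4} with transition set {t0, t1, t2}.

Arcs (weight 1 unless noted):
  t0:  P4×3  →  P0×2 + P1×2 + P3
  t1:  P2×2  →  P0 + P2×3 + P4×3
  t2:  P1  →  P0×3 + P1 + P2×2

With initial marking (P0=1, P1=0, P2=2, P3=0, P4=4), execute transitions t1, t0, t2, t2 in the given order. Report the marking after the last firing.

(P0=10, P1=2, P2=7, P3=1, P4=4)

step 1: fire t1:  (P0=1, P1=0, P2=2, P3=0, P4=4) → (P0=2, P1=0, P2=3, P3=0, P4=7)
step 2: fire t0:  (P0=2, P1=0, P2=3, P3=0, P4=7) → (P0=4, P1=2, P2=3, P3=1, P4=4)
step 3: fire t2:  (P0=4, P1=2, P2=3, P3=1, P4=4) → (P0=7, P1=2, P2=5, P3=1, P4=4)
step 4: fire t2:  (P0=7, P1=2, P2=5, P3=1, P4=4) → (P0=10, P1=2, P2=7, P3=1, P4=4)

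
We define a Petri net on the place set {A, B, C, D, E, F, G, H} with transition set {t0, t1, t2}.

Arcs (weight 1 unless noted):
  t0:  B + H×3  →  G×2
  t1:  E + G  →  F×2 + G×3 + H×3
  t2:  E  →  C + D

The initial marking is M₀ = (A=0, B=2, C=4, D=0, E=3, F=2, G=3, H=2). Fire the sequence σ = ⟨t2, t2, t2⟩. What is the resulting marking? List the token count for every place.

(A=0, B=2, C=7, D=3, E=0, F=2, G=3, H=2)

step 1: fire t2:  (A=0, B=2, C=4, D=0, E=3, F=2, G=3, H=2) → (A=0, B=2, C=5, D=1, E=2, F=2, G=3, H=2)
step 2: fire t2:  (A=0, B=2, C=5, D=1, E=2, F=2, G=3, H=2) → (A=0, B=2, C=6, D=2, E=1, F=2, G=3, H=2)
step 3: fire t2:  (A=0, B=2, C=6, D=2, E=1, F=2, G=3, H=2) → (A=0, B=2, C=7, D=3, E=0, F=2, G=3, H=2)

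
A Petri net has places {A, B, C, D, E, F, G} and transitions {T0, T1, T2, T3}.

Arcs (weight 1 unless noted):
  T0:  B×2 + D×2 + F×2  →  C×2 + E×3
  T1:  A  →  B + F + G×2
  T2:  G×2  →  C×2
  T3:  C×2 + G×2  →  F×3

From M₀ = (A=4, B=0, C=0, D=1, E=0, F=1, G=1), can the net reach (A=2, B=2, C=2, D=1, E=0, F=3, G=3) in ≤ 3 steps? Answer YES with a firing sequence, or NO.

YES — reachable via ⟨T1, T1, T2⟩ (3 firings)

step 1: fire T1:  (A=4, B=0, C=0, D=1, E=0, F=1, G=1) → (A=3, B=1, C=0, D=1, E=0, F=2, G=3)
step 2: fire T1:  (A=3, B=1, C=0, D=1, E=0, F=2, G=3) → (A=2, B=2, C=0, D=1, E=0, F=3, G=5)
step 3: fire T2:  (A=2, B=2, C=0, D=1, E=0, F=3, G=5) → (A=2, B=2, C=2, D=1, E=0, F=3, G=3)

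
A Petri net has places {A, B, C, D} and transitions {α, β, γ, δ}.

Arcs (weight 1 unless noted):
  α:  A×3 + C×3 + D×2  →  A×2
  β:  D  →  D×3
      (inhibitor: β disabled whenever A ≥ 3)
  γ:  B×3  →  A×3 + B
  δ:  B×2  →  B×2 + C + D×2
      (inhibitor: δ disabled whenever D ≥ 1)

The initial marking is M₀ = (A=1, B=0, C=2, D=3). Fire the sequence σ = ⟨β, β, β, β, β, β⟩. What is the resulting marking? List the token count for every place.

(A=1, B=0, C=2, D=15)

step 1: fire β:  (A=1, B=0, C=2, D=3) → (A=1, B=0, C=2, D=5)
step 2: fire β:  (A=1, B=0, C=2, D=5) → (A=1, B=0, C=2, D=7)
step 3: fire β:  (A=1, B=0, C=2, D=7) → (A=1, B=0, C=2, D=9)
step 4: fire β:  (A=1, B=0, C=2, D=9) → (A=1, B=0, C=2, D=11)
step 5: fire β:  (A=1, B=0, C=2, D=11) → (A=1, B=0, C=2, D=13)
step 6: fire β:  (A=1, B=0, C=2, D=13) → (A=1, B=0, C=2, D=15)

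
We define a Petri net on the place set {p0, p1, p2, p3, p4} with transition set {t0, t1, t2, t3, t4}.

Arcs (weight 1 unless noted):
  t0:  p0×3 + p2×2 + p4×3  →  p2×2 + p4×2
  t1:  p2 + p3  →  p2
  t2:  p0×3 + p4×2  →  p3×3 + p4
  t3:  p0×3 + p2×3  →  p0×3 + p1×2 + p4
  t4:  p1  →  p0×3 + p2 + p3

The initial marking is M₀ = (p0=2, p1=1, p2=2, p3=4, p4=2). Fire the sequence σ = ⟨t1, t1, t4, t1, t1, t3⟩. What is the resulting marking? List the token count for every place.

step 1: fire t1:  (p0=2, p1=1, p2=2, p3=4, p4=2) → (p0=2, p1=1, p2=2, p3=3, p4=2)
step 2: fire t1:  (p0=2, p1=1, p2=2, p3=3, p4=2) → (p0=2, p1=1, p2=2, p3=2, p4=2)
step 3: fire t4:  (p0=2, p1=1, p2=2, p3=2, p4=2) → (p0=5, p1=0, p2=3, p3=3, p4=2)
step 4: fire t1:  (p0=5, p1=0, p2=3, p3=3, p4=2) → (p0=5, p1=0, p2=3, p3=2, p4=2)
step 5: fire t1:  (p0=5, p1=0, p2=3, p3=2, p4=2) → (p0=5, p1=0, p2=3, p3=1, p4=2)
step 6: fire t3:  (p0=5, p1=0, p2=3, p3=1, p4=2) → (p0=5, p1=2, p2=0, p3=1, p4=3)

(p0=5, p1=2, p2=0, p3=1, p4=3)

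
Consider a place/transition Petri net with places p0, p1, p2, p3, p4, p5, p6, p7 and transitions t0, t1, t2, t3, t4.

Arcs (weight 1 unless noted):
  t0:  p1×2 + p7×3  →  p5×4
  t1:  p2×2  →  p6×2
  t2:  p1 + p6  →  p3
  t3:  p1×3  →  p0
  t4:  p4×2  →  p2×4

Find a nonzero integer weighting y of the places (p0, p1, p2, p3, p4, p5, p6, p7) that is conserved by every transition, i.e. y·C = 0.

Incidence matrix C (rows=places, cols=transitions):
       t0   t1   t2   t3   t4
   p0   0    0    0    1    0
   p1  -2    0   -1   -3    0
   p2   0   -2    0    0    4
   p3   0    0    1    0    0
   p4   0    0    0    0   -2
   p5   4    0    0    0    0
   p6   0    2   -1    0    0
   p7  -3    0    0    0    0

Candidate y = [6, 2, 0, 2, 0, 1, 0, 0]; check y·C column-wise:
  col t0: 6·0 + 2·-2 + 2·0 + 1·4 + 0·-3 = 0
  col t1: 6·0 + 2·0 + 0·-2 + 2·0 + 1·0 + 0·2 = 0
  col t2: 6·0 + 2·-1 + 2·1 + 1·0 + 0·-1 = 0
  col t3: 6·1 + 2·-3 + 2·0 + 1·0 = 0
  col t4: 6·0 + 2·0 + 0·4 + 2·0 + 0·-2 + 1·0 = 0

y = (p0:6, p1:2, p2:0, p3:2, p4:0, p5:1, p6:0, p7:0)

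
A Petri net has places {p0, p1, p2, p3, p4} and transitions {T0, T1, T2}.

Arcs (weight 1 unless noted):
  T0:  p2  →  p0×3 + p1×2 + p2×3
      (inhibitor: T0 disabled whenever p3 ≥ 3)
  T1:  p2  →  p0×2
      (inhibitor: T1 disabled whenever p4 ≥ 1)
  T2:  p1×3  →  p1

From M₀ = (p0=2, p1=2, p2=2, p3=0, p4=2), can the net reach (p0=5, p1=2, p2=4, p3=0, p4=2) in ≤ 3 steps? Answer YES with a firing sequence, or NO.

YES — reachable via ⟨T0, T2⟩ (2 firings)

step 1: fire T0:  (p0=2, p1=2, p2=2, p3=0, p4=2) → (p0=5, p1=4, p2=4, p3=0, p4=2)
step 2: fire T2:  (p0=5, p1=4, p2=4, p3=0, p4=2) → (p0=5, p1=2, p2=4, p3=0, p4=2)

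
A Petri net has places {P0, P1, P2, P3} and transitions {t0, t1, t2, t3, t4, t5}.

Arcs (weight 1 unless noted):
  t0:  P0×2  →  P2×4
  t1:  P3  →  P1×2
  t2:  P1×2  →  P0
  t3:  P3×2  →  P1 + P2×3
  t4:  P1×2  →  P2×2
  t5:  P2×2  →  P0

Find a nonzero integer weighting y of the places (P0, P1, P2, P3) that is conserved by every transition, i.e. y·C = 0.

Incidence matrix C (rows=places, cols=transitions):
       t0   t1   t2   t3   t4   t5
   P0  -2    0    1    0    0    1
   P1   0    2   -2    1   -2    0
   P2   4    0    0    3    2   -2
   P3   0   -1    0   -2    0    0

Candidate y = [2, 1, 1, 2]; check y·C column-wise:
  col t0: 2·-2 + 1·0 + 1·4 + 2·0 = 0
  col t1: 2·0 + 1·2 + 1·0 + 2·-1 = 0
  col t2: 2·1 + 1·-2 + 1·0 + 2·0 = 0
  col t3: 2·0 + 1·1 + 1·3 + 2·-2 = 0
  col t4: 2·0 + 1·-2 + 1·2 + 2·0 = 0
  col t5: 2·1 + 1·0 + 1·-2 + 2·0 = 0

y = (P0:2, P1:1, P2:1, P3:2)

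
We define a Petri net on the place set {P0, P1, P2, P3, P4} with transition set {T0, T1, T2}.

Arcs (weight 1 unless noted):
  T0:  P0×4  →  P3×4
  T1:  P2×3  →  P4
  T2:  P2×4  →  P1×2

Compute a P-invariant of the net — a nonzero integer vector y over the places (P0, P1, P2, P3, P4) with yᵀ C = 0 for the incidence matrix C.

Incidence matrix C (rows=places, cols=transitions):
       T0   T1   T2
   P0  -4    0    0
   P1   0    0    2
   P2   0   -3   -4
   P3   4    0    0
   P4   0    1    0

Candidate y = [1, 0, 0, 1, 0]; check y·C column-wise:
  col T0: 1·-4 + 1·4 = 0
  col T1: 1·0 + 0·-3 + 1·0 + 0·1 = 0
  col T2: 1·0 + 0·2 + 0·-4 + 1·0 = 0

y = (P0:1, P1:0, P2:0, P3:1, P4:0)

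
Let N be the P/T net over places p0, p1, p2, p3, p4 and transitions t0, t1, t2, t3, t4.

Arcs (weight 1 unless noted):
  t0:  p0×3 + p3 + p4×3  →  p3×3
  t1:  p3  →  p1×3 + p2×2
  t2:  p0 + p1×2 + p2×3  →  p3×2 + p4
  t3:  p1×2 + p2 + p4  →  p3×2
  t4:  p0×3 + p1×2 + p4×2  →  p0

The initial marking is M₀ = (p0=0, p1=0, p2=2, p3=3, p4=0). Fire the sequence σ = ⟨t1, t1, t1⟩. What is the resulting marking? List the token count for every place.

step 1: fire t1:  (p0=0, p1=0, p2=2, p3=3, p4=0) → (p0=0, p1=3, p2=4, p3=2, p4=0)
step 2: fire t1:  (p0=0, p1=3, p2=4, p3=2, p4=0) → (p0=0, p1=6, p2=6, p3=1, p4=0)
step 3: fire t1:  (p0=0, p1=6, p2=6, p3=1, p4=0) → (p0=0, p1=9, p2=8, p3=0, p4=0)

(p0=0, p1=9, p2=8, p3=0, p4=0)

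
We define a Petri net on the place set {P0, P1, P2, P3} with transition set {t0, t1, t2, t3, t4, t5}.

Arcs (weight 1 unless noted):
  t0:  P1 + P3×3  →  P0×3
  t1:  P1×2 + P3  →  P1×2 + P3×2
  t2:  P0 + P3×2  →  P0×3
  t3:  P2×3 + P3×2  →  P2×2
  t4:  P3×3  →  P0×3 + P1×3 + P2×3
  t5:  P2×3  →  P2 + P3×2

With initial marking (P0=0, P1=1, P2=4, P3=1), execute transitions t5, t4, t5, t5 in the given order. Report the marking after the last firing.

step 1: fire t5:  (P0=0, P1=1, P2=4, P3=1) → (P0=0, P1=1, P2=2, P3=3)
step 2: fire t4:  (P0=0, P1=1, P2=2, P3=3) → (P0=3, P1=4, P2=5, P3=0)
step 3: fire t5:  (P0=3, P1=4, P2=5, P3=0) → (P0=3, P1=4, P2=3, P3=2)
step 4: fire t5:  (P0=3, P1=4, P2=3, P3=2) → (P0=3, P1=4, P2=1, P3=4)

(P0=3, P1=4, P2=1, P3=4)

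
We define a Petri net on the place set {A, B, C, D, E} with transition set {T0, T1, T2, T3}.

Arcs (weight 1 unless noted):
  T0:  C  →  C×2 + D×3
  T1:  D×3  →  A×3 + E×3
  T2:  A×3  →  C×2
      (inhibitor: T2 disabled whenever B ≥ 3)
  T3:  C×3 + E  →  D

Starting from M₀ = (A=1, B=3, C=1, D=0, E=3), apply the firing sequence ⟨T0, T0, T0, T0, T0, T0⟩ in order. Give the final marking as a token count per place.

step 1: fire T0:  (A=1, B=3, C=1, D=0, E=3) → (A=1, B=3, C=2, D=3, E=3)
step 2: fire T0:  (A=1, B=3, C=2, D=3, E=3) → (A=1, B=3, C=3, D=6, E=3)
step 3: fire T0:  (A=1, B=3, C=3, D=6, E=3) → (A=1, B=3, C=4, D=9, E=3)
step 4: fire T0:  (A=1, B=3, C=4, D=9, E=3) → (A=1, B=3, C=5, D=12, E=3)
step 5: fire T0:  (A=1, B=3, C=5, D=12, E=3) → (A=1, B=3, C=6, D=15, E=3)
step 6: fire T0:  (A=1, B=3, C=6, D=15, E=3) → (A=1, B=3, C=7, D=18, E=3)

(A=1, B=3, C=7, D=18, E=3)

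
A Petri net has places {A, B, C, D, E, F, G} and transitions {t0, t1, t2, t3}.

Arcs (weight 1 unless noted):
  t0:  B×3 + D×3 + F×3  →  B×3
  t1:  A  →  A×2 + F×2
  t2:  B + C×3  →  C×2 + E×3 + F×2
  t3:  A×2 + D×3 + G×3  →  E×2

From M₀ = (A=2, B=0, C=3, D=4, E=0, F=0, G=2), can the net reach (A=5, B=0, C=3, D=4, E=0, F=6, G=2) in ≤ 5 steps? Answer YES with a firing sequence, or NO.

YES — reachable via ⟨t1, t1, t1⟩ (3 firings)

step 1: fire t1:  (A=2, B=0, C=3, D=4, E=0, F=0, G=2) → (A=3, B=0, C=3, D=4, E=0, F=2, G=2)
step 2: fire t1:  (A=3, B=0, C=3, D=4, E=0, F=2, G=2) → (A=4, B=0, C=3, D=4, E=0, F=4, G=2)
step 3: fire t1:  (A=4, B=0, C=3, D=4, E=0, F=4, G=2) → (A=5, B=0, C=3, D=4, E=0, F=6, G=2)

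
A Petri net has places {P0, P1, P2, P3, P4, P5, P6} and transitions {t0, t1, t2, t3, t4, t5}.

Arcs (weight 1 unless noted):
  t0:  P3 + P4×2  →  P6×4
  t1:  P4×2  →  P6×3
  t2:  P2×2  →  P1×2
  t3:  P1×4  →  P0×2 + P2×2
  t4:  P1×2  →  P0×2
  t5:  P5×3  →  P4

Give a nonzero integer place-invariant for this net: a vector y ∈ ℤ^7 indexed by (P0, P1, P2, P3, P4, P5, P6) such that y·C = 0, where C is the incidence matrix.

y = (P0:1, P1:1, P2:1, P3:0, P4:0, P5:0, P6:0)

Incidence matrix C (rows=places, cols=transitions):
       t0   t1   t2   t3   t4   t5
   P0   0    0    0    2    2    0
   P1   0    0    2   -4   -2    0
   P2   0    0   -2    2    0    0
   P3  -1    0    0    0    0    0
   P4  -2   -2    0    0    0    1
   P5   0    0    0    0    0   -3
   P6   4    3    0    0    0    0

Candidate y = [1, 1, 1, 0, 0, 0, 0]; check y·C column-wise:
  col t0: 1·0 + 1·0 + 1·0 + 0·-1 + 0·-2 + 0·4 = 0
  col t1: 1·0 + 1·0 + 1·0 + 0·-2 + 0·3 = 0
  col t2: 1·0 + 1·2 + 1·-2 = 0
  col t3: 1·2 + 1·-4 + 1·2 = 0
  col t4: 1·2 + 1·-2 + 1·0 = 0
  col t5: 1·0 + 1·0 + 1·0 + 0·1 + 0·-3 = 0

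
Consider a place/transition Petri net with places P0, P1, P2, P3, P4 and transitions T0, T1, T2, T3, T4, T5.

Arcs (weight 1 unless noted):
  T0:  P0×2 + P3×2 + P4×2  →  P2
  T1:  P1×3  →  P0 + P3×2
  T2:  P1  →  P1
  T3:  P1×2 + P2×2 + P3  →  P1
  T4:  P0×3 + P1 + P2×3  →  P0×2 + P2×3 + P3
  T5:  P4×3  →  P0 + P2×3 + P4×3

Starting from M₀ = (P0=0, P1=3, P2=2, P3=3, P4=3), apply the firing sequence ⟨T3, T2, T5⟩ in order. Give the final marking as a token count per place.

(P0=1, P1=2, P2=3, P3=2, P4=3)

step 1: fire T3:  (P0=0, P1=3, P2=2, P3=3, P4=3) → (P0=0, P1=2, P2=0, P3=2, P4=3)
step 2: fire T2:  (P0=0, P1=2, P2=0, P3=2, P4=3) → (P0=0, P1=2, P2=0, P3=2, P4=3)
step 3: fire T5:  (P0=0, P1=2, P2=0, P3=2, P4=3) → (P0=1, P1=2, P2=3, P3=2, P4=3)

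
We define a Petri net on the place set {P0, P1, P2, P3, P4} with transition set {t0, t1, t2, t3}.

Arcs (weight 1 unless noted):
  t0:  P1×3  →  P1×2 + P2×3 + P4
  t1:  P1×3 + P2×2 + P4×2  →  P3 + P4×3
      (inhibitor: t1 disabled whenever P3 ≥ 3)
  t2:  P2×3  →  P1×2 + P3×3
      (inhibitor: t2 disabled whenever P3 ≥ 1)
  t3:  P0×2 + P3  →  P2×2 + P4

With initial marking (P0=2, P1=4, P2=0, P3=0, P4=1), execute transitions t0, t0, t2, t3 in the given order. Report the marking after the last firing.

(P0=0, P1=4, P2=5, P3=2, P4=4)

step 1: fire t0:  (P0=2, P1=4, P2=0, P3=0, P4=1) → (P0=2, P1=3, P2=3, P3=0, P4=2)
step 2: fire t0:  (P0=2, P1=3, P2=3, P3=0, P4=2) → (P0=2, P1=2, P2=6, P3=0, P4=3)
step 3: fire t2:  (P0=2, P1=2, P2=6, P3=0, P4=3) → (P0=2, P1=4, P2=3, P3=3, P4=3)
step 4: fire t3:  (P0=2, P1=4, P2=3, P3=3, P4=3) → (P0=0, P1=4, P2=5, P3=2, P4=4)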